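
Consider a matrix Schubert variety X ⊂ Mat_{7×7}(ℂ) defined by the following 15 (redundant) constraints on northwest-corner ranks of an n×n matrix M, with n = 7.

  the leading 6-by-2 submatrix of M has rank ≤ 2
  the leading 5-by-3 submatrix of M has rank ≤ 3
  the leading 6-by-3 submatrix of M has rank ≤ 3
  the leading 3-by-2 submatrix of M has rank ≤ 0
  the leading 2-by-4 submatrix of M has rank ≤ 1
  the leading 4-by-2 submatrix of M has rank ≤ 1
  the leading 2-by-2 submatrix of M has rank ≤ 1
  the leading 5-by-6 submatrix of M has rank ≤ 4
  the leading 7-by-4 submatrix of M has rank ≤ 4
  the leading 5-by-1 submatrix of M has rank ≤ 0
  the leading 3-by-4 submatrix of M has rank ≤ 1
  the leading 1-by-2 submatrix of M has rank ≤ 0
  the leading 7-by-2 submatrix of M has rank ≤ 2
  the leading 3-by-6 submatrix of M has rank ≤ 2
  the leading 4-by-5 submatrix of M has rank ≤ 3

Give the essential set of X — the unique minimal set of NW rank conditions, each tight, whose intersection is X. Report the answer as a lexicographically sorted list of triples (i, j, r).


Computing R[i][j] = min implied NW-rank bound (n=7, 15 conditions):

  i=1: 0  0  1  1  1  1  1
  i=2: 0  0  1  1  2  2  2
  i=3: 0  0  1  1  2  2  3
  i=4: 0  1  2  2  3  3  4
  i=5: 0  1  2  3  4  4  5
  i=6: 1  2  3  4  5  5  6
  i=7: 1  2  3  4  5  6  7

so w = (3, 5, 7, 2, 4, 1, 6).

Fulton essential set (4 of the 11 Rothe cells):

[(3, 2, 0), (3, 4, 1), (3, 6, 2), (5, 1, 0)]


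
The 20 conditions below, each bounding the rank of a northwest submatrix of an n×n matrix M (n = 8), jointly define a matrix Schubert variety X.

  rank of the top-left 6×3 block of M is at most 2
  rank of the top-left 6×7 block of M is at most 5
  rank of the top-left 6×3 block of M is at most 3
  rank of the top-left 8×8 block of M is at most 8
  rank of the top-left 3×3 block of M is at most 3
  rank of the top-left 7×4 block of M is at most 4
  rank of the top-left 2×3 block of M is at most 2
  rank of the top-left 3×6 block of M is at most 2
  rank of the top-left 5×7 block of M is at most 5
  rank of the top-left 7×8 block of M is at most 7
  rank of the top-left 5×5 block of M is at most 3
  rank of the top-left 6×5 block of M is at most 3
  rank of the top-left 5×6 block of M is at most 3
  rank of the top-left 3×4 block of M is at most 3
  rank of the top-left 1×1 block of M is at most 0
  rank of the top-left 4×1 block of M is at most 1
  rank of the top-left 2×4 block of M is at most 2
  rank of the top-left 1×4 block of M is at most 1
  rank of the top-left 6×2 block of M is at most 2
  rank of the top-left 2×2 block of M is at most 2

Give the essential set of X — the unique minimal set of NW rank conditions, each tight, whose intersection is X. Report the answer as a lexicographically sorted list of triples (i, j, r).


The tightest implied rank at each (i,j), from the 20 conditions:

  i=1: 0, 1, 1, 1, 1, 1, 1, 1
  i=2: 1, 2, 2, 2, 2, 2, 2, 2
  i=3: 1, 2, 2, 2, 2, 2, 3, 3
  i=4: 1, 2, 2, 3, 3, 3, 4, 4
  i=5: 1, 2, 2, 3, 3, 3, 4, 5
  i=6: 1, 2, 2, 3, 3, 4, 5, 6
  i=7: 1, 2, 3, 4, 4, 5, 6, 7
  i=8: 1, 2, 3, 4, 5, 6, 7, 8

hence w(1..8) = (2, 1, 7, 4, 8, 6, 3, 5).

|D(w)|=11, |Ess(w)|=5:

[(1, 1, 0), (3, 6, 2), (5, 6, 3), (6, 3, 2), (6, 5, 3)]


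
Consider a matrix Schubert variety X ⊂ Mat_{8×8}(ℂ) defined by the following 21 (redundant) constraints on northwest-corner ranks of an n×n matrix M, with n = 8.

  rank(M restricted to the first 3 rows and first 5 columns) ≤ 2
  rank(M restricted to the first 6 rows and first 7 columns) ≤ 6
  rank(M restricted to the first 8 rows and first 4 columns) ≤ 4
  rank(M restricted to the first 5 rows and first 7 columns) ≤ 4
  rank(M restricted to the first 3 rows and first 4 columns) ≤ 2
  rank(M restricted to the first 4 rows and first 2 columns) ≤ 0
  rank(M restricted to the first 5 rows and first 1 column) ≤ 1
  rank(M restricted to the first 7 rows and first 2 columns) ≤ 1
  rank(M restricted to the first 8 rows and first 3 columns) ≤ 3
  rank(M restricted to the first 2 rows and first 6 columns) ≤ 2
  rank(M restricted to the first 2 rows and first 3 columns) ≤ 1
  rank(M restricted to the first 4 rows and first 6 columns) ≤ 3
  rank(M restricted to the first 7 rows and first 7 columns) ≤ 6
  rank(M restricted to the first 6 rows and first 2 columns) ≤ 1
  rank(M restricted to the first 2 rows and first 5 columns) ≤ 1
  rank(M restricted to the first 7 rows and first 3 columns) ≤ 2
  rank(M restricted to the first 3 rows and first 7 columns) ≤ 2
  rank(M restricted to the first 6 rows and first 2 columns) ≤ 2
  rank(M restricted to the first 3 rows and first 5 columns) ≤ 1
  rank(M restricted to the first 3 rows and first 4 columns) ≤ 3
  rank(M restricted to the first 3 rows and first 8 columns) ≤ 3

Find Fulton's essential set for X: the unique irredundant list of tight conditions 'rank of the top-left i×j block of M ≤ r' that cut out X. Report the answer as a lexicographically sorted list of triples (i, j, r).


Recovering R(i,j) via the rank-extension bound from the 21 conditions:

  0 | 0 | 1 | 1 | 1 | 1 | 1 | 1
  0 | 0 | 1 | 1 | 1 | 2 | 2 | 2
  0 | 0 | 1 | 1 | 1 | 2 | 2 | 3
  0 | 0 | 1 | 2 | 2 | 3 | 3 | 4
  1 | 1 | 2 | 3 | 3 | 4 | 4 | 5
  1 | 1 | 2 | 3 | 4 | 5 | 5 | 6
  1 | 1 | 2 | 3 | 4 | 5 | 6 | 7
  1 | 2 | 3 | 4 | 5 | 6 | 7 | 8

so w = (3, 6, 8, 4, 1, 5, 7, 2).

Rothe diagram D(w) (15 cells), 4 SE-corners (essential conditions):

[(3, 5, 1), (3, 7, 2), (4, 2, 0), (7, 2, 1)]


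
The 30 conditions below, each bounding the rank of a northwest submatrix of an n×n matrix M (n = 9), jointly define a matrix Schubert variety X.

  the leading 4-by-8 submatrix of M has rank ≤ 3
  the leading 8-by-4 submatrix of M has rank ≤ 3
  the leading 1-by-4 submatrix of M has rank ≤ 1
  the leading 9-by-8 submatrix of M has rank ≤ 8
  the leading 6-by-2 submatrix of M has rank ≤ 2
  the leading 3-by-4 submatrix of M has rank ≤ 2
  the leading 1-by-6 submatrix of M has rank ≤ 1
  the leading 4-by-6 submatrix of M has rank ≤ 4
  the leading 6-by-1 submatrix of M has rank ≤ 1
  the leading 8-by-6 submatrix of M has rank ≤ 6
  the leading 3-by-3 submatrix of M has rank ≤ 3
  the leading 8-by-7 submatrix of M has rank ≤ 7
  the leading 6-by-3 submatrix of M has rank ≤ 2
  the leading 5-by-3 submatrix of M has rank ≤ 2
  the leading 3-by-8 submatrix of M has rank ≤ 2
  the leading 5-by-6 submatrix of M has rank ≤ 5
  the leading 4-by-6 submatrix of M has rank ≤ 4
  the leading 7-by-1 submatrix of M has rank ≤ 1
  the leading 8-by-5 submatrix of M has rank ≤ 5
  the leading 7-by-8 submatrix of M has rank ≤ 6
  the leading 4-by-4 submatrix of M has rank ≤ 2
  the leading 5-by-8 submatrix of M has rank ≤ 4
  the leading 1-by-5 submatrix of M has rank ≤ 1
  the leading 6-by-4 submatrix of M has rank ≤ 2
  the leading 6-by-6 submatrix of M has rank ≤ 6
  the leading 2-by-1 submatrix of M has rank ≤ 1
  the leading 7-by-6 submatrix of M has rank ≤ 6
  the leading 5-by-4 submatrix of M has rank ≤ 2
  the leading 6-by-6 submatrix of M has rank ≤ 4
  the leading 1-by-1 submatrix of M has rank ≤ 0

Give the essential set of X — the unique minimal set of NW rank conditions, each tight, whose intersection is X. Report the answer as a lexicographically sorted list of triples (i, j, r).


Computing R[i][j] = min implied NW-rank bound (n=9, 30 conditions):

  i=1: 0  1  1  1  1  1  1  1  1
  i=2: 1  2  2  2  2  2  2  2  2
  i=3: 1  2  2  2  2  2  2  2  3
  i=4: 1  2  2  2  3  3  3  3  4
  i=5: 1  2  2  2  3  4  4  4  5
  i=6: 1  2  2  2  3  4  5  5  6
  i=7: 1  2  3  3  4  5  6  6  7
  i=8: 1  2  3  3  4  5  6  7  8
  i=9: 1  2  3  4  5  6  7  8  9

so w = (2, 1, 9, 5, 6, 7, 3, 8, 4).

D(w) has 14 cells with 4 SE-corners; essential set:

[(1, 1, 0), (3, 8, 2), (6, 4, 2), (8, 4, 3)]


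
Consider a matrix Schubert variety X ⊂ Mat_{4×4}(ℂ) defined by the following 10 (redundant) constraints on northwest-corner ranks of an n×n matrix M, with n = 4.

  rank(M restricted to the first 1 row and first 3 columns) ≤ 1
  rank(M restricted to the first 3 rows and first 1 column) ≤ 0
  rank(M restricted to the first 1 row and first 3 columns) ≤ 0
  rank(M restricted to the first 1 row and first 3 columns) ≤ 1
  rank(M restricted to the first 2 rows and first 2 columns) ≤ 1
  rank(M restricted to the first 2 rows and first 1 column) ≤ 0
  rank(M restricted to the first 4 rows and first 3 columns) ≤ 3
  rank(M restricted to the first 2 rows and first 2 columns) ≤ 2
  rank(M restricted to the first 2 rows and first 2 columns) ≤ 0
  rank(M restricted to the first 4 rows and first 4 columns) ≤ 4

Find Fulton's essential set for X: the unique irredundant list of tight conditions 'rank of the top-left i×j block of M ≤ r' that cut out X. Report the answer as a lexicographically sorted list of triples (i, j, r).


Reconstructing r_w from the 10 given conditions:

  R[1]: 0 0 0 1
  R[2]: 0 0 1 2
  R[3]: 0 1 2 3
  R[4]: 1 2 3 4

giving w = (4, 3, 2, 1) via Δ²R.

3 SE-corners of the 6-cell Rothe diagram give Ess(w):

[(1, 3, 0), (2, 2, 0), (3, 1, 0)]


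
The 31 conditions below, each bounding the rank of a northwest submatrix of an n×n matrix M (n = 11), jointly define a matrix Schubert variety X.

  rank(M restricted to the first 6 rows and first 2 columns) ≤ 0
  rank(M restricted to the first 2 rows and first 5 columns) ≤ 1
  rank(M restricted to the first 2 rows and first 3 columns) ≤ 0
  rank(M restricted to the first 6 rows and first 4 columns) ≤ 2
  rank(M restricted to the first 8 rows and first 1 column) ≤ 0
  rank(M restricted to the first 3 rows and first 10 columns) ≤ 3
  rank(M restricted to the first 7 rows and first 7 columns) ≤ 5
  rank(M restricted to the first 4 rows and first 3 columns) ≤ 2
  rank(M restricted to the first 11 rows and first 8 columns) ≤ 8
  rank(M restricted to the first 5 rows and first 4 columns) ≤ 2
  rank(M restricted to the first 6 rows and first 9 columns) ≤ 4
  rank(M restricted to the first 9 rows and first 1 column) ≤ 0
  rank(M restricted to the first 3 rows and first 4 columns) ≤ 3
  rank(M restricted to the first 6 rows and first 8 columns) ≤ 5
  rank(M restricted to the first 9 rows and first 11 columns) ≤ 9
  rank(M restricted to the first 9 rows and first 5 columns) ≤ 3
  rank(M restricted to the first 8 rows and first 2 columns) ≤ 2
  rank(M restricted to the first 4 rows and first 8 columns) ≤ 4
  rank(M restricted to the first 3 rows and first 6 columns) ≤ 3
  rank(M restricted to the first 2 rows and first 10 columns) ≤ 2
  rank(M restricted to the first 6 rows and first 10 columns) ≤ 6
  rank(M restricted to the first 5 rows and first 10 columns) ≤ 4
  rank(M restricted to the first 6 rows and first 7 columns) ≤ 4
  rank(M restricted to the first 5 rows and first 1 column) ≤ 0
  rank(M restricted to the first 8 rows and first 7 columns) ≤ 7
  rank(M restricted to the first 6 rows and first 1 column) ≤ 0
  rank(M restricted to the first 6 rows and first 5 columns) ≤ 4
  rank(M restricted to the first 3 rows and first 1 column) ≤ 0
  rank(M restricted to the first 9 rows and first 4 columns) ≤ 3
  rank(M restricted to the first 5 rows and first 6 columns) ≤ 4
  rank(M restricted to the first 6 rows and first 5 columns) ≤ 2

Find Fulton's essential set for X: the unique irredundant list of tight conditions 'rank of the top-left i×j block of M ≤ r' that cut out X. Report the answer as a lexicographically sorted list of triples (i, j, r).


The tightest implied rank at each (i,j), from the 31 conditions:

  R[1]: 0 | 0 | 0 | 1 | 1 | 1 | 1 | 1 | 1 | 1 | 1
  R[2]: 0 | 0 | 0 | 1 | 1 | 2 | 2 | 2 | 2 | 2 | 2
  R[3]: 0 | 0 | 1 | 2 | 2 | 3 | 3 | 3 | 3 | 3 | 3
  R[4]: 0 | 0 | 1 | 2 | 2 | 3 | 4 | 4 | 4 | 4 | 4
  R[5]: 0 | 0 | 1 | 2 | 2 | 3 | 4 | 4 | 4 | 4 | 5
  R[6]: 0 | 0 | 1 | 2 | 2 | 3 | 4 | 4 | 4 | 5 | 6
  R[7]: 0 | 1 | 2 | 3 | 3 | 4 | 5 | 5 | 5 | 6 | 7
  R[8]: 0 | 1 | 2 | 3 | 3 | 4 | 5 | 6 | 6 | 7 | 8
  R[9]: 0 | 1 | 2 | 3 | 3 | 4 | 5 | 6 | 7 | 8 | 9
  R[10]: 1 | 2 | 3 | 4 | 4 | 5 | 6 | 7 | 8 | 9 | 10
  R[11]: 1 | 2 | 3 | 4 | 5 | 6 | 7 | 8 | 9 | 10 | 11

the unique w with this rank table is (4, 6, 3, 7, 11, 10, 2, 8, 9, 1, 5).

D(w) has 28 cells with 8 SE-corners; essential set:

[(2, 3, 0), (2, 5, 1), (5, 10, 4), (6, 2, 0), (6, 5, 2), (6, 9, 4), (9, 1, 0), (9, 5, 3)]


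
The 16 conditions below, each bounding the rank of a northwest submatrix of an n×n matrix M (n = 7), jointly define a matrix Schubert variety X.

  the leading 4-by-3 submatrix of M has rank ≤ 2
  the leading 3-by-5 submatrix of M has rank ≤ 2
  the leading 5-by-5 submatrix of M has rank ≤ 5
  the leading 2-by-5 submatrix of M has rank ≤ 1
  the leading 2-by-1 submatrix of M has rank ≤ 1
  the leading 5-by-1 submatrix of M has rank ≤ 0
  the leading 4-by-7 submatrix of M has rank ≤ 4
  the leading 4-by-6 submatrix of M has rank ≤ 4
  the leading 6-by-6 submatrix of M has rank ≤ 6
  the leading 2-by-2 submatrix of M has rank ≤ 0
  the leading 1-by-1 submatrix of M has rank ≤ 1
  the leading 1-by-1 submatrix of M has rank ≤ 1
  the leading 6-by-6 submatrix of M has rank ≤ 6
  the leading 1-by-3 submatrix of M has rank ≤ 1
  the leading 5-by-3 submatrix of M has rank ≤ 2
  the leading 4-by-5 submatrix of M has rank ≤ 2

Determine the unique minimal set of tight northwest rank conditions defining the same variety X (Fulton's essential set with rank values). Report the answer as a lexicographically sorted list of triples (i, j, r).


Recovering R(i,j) via the rank-extension bound from the 16 conditions:

  0  0  1  1  1  1  1
  0  0  1  1  1  2  2
  0  1  2  2  2  3  3
  0  1  2  2  2  3  4
  0  1  2  3  3  4  5
  1  2  3  4  4  5  6
  1  2  3  4  5  6  7

so w = (3, 6, 2, 7, 4, 1, 5).

ℓ(w)=11; the 4 essential cells (i,j,r):

[(2, 2, 0), (2, 5, 1), (4, 5, 2), (5, 1, 0)]


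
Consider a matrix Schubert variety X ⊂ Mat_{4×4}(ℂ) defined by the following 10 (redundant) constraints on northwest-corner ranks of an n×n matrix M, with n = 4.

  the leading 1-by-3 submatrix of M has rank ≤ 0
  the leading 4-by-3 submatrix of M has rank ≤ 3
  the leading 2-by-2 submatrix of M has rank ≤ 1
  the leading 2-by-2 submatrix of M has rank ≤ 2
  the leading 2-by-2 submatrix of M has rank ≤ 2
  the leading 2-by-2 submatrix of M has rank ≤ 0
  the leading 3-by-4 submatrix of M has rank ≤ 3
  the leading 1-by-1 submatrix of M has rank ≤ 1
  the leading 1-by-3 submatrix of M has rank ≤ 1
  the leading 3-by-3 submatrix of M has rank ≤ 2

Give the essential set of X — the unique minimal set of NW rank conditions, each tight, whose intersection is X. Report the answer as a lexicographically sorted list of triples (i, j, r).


Computing R[i][j] = min implied NW-rank bound (n=4, 10 conditions):

  row 1: 0 0 0 1
  row 2: 0 0 1 2
  row 3: 1 1 2 3
  row 4: 1 2 3 4

reading off 1-entries of Δ²R: w = (4, 3, 1, 2).

D(w) has 5 cells with 2 SE-corners; essential set:

[(1, 3, 0), (2, 2, 0)]


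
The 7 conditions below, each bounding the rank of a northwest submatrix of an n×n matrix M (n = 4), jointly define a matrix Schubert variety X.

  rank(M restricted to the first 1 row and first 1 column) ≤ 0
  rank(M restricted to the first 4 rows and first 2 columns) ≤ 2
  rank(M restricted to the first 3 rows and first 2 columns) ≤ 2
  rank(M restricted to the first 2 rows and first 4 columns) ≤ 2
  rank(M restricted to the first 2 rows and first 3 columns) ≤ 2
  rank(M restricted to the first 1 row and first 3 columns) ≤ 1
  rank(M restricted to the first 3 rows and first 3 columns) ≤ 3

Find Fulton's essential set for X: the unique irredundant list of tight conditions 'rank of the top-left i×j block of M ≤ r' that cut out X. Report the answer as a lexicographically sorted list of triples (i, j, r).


Rank table r_w(4×4) implied by the 7 constraints:

  0 1 1 1
  1 2 2 2
  1 2 3 3
  1 2 3 4

hence w(1..4) = (2, 1, 3, 4).

|D(w)|=1, |Ess(w)|=1:

[(1, 1, 0)]


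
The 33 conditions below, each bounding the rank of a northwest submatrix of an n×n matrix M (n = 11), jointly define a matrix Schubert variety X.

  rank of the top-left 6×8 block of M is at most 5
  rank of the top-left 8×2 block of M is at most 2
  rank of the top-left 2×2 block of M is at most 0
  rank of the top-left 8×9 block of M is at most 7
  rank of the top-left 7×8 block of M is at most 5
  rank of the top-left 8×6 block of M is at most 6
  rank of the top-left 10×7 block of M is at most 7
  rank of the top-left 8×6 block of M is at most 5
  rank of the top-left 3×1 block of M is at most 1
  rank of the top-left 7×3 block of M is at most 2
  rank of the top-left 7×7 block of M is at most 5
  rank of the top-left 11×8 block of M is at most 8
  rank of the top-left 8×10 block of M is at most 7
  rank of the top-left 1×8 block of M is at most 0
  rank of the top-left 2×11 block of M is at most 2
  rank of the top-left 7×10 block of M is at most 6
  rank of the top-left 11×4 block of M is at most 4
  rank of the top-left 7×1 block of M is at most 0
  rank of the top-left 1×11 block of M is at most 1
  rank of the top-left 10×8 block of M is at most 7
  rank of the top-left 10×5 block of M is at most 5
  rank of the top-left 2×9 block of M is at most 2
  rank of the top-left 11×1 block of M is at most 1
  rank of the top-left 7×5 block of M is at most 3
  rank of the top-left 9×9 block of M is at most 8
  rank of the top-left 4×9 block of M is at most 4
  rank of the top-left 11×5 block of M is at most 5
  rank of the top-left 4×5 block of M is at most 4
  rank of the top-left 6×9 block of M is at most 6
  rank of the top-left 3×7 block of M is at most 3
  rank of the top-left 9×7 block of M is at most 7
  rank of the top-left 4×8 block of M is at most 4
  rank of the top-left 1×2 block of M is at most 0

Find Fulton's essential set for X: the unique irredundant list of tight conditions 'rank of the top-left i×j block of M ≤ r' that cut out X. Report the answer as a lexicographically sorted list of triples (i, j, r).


Rank table r_w(11×11) implied by the 33 constraints:

  i=1: 0, 0, 0, 0, 0, 0, 0, 0, 1, 1, 1
  i=2: 0, 0, 1, 1, 1, 1, 1, 1, 2, 2, 2
  i=3: 0, 1, 2, 2, 2, 2, 2, 2, 3, 3, 3
  i=4: 0, 1, 2, 3, 3, 3, 3, 3, 4, 4, 4
  i=5: 0, 1, 2, 3, 3, 4, 4, 4, 5, 5, 5
  i=6: 0, 1, 2, 3, 3, 4, 5, 5, 6, 6, 6
  i=7: 0, 1, 2, 3, 3, 4, 5, 5, 6, 6, 7
  i=8: 1, 2, 3, 4, 4, 5, 6, 6, 7, 7, 8
  i=9: 1, 2, 3, 4, 5, 6, 7, 7, 8, 8, 9
  i=10: 1, 2, 3, 4, 5, 6, 7, 7, 8, 9, 10
  i=11: 1, 2, 3, 4, 5, 6, 7, 8, 9, 10, 11

hence w(1..11) = (9, 3, 2, 4, 6, 7, 11, 1, 5, 10, 8).

Fulton essential set (7 of the 21 Rothe cells):

[(1, 8, 0), (2, 2, 0), (7, 1, 0), (7, 5, 3), (7, 8, 5), (7, 10, 6), (10, 8, 7)]


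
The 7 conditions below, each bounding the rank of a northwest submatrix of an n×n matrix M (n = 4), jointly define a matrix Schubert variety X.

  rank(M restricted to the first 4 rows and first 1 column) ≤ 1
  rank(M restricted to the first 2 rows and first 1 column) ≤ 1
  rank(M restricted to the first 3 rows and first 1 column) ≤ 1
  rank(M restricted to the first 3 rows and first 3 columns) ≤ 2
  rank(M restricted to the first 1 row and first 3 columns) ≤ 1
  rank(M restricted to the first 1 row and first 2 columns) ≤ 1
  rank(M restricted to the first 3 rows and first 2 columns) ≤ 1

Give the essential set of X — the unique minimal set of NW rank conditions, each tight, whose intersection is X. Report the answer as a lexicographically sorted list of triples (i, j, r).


The tightest implied rank at each (i,j), from the 7 conditions:

  1 | 1 | 1 | 1
  1 | 1 | 2 | 2
  1 | 1 | 2 | 3
  1 | 2 | 3 | 4

giving w = (1, 3, 4, 2) via Δ²R.

1 SE-corner of the 2-cell Rothe diagram gives Ess(w):

[(3, 2, 1)]


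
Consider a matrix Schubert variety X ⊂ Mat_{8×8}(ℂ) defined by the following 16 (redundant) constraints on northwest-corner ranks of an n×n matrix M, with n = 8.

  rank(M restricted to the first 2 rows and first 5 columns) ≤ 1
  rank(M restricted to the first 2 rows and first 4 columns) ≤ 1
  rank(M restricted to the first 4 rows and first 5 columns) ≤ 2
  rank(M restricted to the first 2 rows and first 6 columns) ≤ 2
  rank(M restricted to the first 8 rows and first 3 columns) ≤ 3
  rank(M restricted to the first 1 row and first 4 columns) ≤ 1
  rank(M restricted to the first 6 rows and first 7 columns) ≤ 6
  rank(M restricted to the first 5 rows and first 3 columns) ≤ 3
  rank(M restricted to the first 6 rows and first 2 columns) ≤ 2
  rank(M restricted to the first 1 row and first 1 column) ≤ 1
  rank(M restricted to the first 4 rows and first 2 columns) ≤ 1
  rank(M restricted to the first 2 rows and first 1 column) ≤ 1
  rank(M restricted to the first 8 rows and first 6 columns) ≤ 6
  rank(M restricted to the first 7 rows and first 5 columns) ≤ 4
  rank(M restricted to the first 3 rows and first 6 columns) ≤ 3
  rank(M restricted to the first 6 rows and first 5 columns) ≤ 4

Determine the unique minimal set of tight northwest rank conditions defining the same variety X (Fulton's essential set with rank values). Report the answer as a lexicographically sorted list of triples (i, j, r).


Computing R[i][j] = min implied NW-rank bound (n=8, 16 conditions):

  i=1: 1 1 1 1 1 1 1 1
  i=2: 1 1 1 1 1 2 2 2
  i=3: 1 1 2 2 2 3 3 3
  i=4: 1 1 2 2 2 3 4 4
  i=5: 1 2 3 3 3 4 5 5
  i=6: 1 2 3 4 4 5 6 6
  i=7: 1 2 3 4 4 5 6 7
  i=8: 1 2 3 4 5 6 7 8

the unique w with this rank table is (1, 6, 3, 7, 2, 4, 8, 5).

Rothe diagram D(w) (9 cells), 4 SE-corners (essential conditions):

[(2, 5, 1), (4, 2, 1), (4, 5, 2), (7, 5, 4)]


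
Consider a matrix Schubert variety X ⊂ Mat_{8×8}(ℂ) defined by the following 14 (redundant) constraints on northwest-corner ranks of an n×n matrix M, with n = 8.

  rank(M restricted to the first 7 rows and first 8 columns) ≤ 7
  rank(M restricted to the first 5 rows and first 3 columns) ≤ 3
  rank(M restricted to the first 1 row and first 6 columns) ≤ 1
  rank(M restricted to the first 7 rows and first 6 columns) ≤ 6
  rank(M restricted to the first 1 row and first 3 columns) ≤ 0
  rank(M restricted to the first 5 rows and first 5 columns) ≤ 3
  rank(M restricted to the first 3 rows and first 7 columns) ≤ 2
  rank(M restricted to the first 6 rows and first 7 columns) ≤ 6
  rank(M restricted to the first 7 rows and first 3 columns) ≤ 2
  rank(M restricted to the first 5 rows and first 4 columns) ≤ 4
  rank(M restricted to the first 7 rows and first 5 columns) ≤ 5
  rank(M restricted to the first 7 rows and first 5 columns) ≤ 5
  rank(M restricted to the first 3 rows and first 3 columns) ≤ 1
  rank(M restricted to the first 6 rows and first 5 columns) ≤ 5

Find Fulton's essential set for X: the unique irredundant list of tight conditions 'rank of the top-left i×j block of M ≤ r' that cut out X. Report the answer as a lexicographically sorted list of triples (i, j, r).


Reconstructing r_w from the 14 given conditions:

  R[1]: 0 0 0 1 1 1 1 1
  R[2]: 1 1 1 2 2 2 2 2
  R[3]: 1 1 1 2 2 2 2 3
  R[4]: 1 2 2 3 3 3 3 4
  R[5]: 1 2 2 3 3 4 4 5
  R[6]: 1 2 2 3 4 5 5 6
  R[7]: 1 2 2 3 4 5 6 7
  R[8]: 1 2 3 4 5 6 7 8

giving w = (4, 1, 8, 2, 6, 5, 7, 3) via Δ²R.

ℓ(w)=12; the 5 essential cells (i,j,r):

[(1, 3, 0), (3, 3, 1), (3, 7, 2), (5, 5, 3), (7, 3, 2)]


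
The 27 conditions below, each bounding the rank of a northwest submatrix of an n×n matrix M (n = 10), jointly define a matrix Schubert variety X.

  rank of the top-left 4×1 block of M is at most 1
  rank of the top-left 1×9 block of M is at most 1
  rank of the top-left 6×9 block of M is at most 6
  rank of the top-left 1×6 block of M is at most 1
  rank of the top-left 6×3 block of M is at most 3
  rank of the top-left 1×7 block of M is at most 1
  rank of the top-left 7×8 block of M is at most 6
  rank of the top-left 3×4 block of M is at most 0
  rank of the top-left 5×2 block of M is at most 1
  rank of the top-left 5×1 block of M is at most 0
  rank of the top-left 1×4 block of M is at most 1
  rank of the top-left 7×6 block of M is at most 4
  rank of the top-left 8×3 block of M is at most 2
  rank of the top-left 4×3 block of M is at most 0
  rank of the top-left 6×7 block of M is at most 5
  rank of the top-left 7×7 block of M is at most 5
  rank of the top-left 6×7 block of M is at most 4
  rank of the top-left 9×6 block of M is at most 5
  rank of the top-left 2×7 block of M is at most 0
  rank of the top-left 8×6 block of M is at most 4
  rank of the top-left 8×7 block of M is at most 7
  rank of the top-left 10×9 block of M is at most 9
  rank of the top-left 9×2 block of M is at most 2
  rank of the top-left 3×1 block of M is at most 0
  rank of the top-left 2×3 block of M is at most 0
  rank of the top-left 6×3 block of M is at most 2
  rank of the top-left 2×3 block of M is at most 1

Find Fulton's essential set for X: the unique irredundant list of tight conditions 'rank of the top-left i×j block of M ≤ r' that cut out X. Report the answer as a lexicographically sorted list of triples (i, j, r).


Computing R[i][j] = min implied NW-rank bound (n=10, 27 conditions):

  R[1]: 0 0 0 0 0 0 0 1 1 1
  R[2]: 0 0 0 0 0 0 0 1 2 2
  R[3]: 0 0 0 0 1 1 1 2 3 3
  R[4]: 0 0 0 1 2 2 2 3 4 4
  R[5]: 0 1 1 2 3 3 3 4 5 5
  R[6]: 1 2 2 3 4 4 4 5 6 6
  R[7]: 1 2 2 3 4 4 5 6 7 7
  R[8]: 1 2 2 3 4 4 5 6 7 8
  R[9]: 1 2 3 4 5 5 6 7 8 9
  R[10]: 1 2 3 4 5 6 7 8 9 10

giving w = (8, 9, 5, 4, 2, 1, 7, 10, 3, 6) via Δ²R.

Rothe diagram D(w) (26 cells), 6 SE-corners (essential conditions):

[(2, 7, 0), (3, 4, 0), (4, 3, 0), (5, 1, 0), (8, 3, 2), (8, 6, 4)]


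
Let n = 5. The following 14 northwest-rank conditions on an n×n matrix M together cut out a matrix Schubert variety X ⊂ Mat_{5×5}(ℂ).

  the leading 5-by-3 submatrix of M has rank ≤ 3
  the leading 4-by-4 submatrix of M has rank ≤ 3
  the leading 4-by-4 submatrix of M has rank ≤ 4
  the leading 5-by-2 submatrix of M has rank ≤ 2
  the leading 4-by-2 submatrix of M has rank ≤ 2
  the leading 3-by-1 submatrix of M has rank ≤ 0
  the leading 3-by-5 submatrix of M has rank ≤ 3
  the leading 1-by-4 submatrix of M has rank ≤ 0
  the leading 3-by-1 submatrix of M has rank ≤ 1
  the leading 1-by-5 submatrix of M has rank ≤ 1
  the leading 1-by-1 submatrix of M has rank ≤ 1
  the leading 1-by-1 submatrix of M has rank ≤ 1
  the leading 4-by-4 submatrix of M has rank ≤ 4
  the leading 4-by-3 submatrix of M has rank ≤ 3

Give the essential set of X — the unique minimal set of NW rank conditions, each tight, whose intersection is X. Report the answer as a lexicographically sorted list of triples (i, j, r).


Recovering R(i,j) via the rank-extension bound from the 14 conditions:

  0  0  0  0  1
  0  1  1  1  2
  0  1  2  2  3
  1  2  3  3  4
  1  2  3  4  5

the unique w with this rank table is (5, 2, 3, 1, 4).

Fulton essential set (2 of the 6 Rothe cells):

[(1, 4, 0), (3, 1, 0)]


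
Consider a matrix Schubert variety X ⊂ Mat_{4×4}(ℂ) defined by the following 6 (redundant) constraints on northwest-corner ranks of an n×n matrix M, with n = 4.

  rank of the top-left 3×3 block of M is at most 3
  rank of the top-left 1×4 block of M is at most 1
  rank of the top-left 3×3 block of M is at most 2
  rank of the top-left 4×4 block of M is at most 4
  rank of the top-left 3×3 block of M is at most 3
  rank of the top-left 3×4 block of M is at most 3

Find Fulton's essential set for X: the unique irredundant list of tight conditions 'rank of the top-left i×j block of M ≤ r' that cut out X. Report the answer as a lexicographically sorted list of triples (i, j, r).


Reconstructing r_w from the 6 given conditions:

  row 1: 1, 1, 1, 1
  row 2: 1, 2, 2, 2
  row 3: 1, 2, 2, 3
  row 4: 1, 2, 3, 4

hence w(1..4) = (1, 2, 4, 3).

Rothe diagram D(w) (1 cell), 1 SE-corner (essential condition):

[(3, 3, 2)]


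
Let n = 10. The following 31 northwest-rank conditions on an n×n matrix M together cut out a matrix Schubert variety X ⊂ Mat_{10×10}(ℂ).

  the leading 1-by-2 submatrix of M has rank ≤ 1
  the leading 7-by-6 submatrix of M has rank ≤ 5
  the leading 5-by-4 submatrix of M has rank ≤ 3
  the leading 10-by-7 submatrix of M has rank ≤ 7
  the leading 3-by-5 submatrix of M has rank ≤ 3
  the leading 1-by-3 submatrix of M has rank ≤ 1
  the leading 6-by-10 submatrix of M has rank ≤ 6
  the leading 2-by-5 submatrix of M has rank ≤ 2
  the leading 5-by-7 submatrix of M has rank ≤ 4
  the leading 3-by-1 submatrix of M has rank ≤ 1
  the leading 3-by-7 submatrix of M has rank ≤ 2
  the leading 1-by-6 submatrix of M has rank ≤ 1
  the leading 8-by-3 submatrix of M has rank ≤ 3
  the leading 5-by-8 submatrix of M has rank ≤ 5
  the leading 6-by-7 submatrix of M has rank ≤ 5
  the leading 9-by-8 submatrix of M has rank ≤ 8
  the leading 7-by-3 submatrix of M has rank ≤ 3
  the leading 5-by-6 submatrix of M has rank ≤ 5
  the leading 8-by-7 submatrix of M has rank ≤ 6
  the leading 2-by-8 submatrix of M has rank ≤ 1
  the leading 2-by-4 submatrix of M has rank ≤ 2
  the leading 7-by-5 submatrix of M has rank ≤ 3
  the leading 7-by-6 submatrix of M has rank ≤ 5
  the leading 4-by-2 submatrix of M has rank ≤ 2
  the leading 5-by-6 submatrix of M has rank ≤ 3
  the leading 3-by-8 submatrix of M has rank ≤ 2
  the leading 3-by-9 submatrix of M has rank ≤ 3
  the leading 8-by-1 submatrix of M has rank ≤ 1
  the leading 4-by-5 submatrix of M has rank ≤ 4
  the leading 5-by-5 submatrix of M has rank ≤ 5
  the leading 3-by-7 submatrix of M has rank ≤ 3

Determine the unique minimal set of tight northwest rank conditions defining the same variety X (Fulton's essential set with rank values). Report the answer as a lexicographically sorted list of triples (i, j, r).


Propagating the 31 rank bounds to every northwest block:

  i=1: 1  1  1  1  1  1  1  1  1  1
  i=2: 1  1  1  1  1  1  1  1  2  2
  i=3: 1  2  2  2  2  2  2  2  3  3
  i=4: 1  2  3  3  3  3  3  3  4  4
  i=5: 1  2  3  3  3  3  4  4  5  5
  i=6: 1  2  3  3  3  4  5  5  6  6
  i=7: 1  2  3  3  3  4  5  6  7  7
  i=8: 1  2  3  4  4  5  6  7  8  8
  i=9: 1  2  3  4  5  6  7  8  9  9
  i=10: 1  2  3  4  5  6  7  8  9  10

giving w = (1, 9, 2, 3, 7, 6, 8, 4, 5, 10) via Δ²R.

D(w) has 14 cells with 3 SE-corners; essential set:

[(2, 8, 1), (5, 6, 3), (7, 5, 3)]


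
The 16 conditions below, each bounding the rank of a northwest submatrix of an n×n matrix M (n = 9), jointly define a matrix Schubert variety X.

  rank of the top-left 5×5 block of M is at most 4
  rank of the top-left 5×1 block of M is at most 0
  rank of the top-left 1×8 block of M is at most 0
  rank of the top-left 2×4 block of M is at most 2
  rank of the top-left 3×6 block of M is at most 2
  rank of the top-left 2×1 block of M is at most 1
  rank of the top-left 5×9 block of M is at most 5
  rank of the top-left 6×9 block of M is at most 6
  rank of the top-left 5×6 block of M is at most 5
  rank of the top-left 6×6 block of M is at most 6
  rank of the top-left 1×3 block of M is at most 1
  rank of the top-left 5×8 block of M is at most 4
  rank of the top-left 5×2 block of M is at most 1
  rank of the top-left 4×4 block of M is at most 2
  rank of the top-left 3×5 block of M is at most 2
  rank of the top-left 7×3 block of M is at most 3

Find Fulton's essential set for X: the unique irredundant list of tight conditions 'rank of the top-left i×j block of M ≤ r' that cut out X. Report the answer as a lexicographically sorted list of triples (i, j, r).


Propagating the 16 rank bounds to every northwest block:

  row 1: 0  0  0  0  0  0  0  0  1
  row 2: 0  1  1  1  1  1  1  1  2
  row 3: 0  1  2  2  2  2  2  2  3
  row 4: 0  1  2  2  3  3  3  3  4
  row 5: 0  1  2  3  4  4  4  4  5
  row 6: 1  2  3  4  5  5  5  5  6
  row 7: 1  2  3  4  5  6  6  6  7
  row 8: 1  2  3  4  5  6  7  7  8
  row 9: 1  2  3  4  5  6  7  8  9

giving w = (9, 2, 3, 5, 4, 1, 6, 7, 8) via Δ²R.

Fulton essential set (3 of the 13 Rothe cells):

[(1, 8, 0), (4, 4, 2), (5, 1, 0)]


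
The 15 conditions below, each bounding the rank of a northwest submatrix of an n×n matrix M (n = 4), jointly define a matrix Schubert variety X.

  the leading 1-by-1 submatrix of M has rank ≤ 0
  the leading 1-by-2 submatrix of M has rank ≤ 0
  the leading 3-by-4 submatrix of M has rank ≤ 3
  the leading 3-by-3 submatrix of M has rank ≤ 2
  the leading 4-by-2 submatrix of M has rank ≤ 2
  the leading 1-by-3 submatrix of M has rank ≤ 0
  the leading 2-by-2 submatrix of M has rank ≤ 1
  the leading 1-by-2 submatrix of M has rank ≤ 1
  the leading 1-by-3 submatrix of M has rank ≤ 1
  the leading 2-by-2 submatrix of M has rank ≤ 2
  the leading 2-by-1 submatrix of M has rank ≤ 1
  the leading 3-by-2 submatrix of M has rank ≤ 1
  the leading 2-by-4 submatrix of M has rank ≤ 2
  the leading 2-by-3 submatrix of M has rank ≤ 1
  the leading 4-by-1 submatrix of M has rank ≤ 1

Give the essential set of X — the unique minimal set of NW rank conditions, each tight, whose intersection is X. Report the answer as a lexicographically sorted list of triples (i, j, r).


Recovering R(i,j) via the rank-extension bound from the 15 conditions:

  R[1]: 0  0  0  1
  R[2]: 1  1  1  2
  R[3]: 1  1  2  3
  R[4]: 1  2  3  4

so w = (4, 1, 3, 2).

D(w) has 4 cells with 2 SE-corners; essential set:

[(1, 3, 0), (3, 2, 1)]


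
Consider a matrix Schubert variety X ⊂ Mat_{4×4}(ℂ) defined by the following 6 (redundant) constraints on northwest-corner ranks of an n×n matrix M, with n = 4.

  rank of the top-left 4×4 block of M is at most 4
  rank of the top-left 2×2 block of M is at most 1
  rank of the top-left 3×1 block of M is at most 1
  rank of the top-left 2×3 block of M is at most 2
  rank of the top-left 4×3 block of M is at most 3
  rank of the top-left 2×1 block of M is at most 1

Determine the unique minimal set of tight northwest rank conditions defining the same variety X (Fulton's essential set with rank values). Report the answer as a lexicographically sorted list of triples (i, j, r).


Propagating the 6 rank bounds to every northwest block:

  1  1  1  1
  1  1  2  2
  1  2  3  3
  1  2  3  4

the unique w with this rank table is (1, 3, 2, 4).

D(w) has 1 cell with 1 SE-corner; essential set:

[(2, 2, 1)]


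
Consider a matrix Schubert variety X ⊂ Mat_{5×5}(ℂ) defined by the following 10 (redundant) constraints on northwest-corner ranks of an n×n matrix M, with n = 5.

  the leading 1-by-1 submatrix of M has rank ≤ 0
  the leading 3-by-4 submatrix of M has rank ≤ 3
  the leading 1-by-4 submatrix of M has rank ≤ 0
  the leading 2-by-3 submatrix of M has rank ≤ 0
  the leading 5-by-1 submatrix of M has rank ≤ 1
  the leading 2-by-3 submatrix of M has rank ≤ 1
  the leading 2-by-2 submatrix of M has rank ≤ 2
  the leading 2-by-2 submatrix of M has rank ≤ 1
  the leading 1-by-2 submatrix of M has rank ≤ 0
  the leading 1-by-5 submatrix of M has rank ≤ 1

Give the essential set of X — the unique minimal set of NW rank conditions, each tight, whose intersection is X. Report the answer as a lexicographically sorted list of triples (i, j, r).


Rank table r_w(5×5) implied by the 10 constraints:

  0, 0, 0, 0, 1
  0, 0, 0, 1, 2
  1, 1, 1, 2, 3
  1, 2, 2, 3, 4
  1, 2, 3, 4, 5

so w = (5, 4, 1, 2, 3).

Rothe diagram D(w) (7 cells), 2 SE-corners (essential conditions):

[(1, 4, 0), (2, 3, 0)]


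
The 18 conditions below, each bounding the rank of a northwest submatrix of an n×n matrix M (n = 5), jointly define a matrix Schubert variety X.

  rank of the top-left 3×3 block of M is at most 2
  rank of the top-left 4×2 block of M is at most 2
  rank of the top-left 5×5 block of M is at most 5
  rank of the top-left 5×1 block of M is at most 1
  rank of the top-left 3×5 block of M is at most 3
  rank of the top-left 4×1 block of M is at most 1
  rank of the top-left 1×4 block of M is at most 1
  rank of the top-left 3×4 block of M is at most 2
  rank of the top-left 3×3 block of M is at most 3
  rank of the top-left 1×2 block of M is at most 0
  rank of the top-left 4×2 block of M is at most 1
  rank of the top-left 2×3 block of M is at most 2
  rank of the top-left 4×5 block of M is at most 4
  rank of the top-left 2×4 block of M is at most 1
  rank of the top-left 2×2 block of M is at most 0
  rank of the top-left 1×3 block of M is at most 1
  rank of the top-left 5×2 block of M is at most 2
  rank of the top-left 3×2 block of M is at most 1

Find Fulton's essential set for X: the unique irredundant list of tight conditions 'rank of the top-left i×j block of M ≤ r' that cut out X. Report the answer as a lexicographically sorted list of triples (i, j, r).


Recovering R(i,j) via the rank-extension bound from the 18 conditions:

  R[1]: 0, 0, 1, 1, 1
  R[2]: 0, 0, 1, 1, 2
  R[3]: 1, 1, 2, 2, 3
  R[4]: 1, 1, 2, 3, 4
  R[5]: 1, 2, 3, 4, 5

so w = (3, 5, 1, 4, 2).

D(w) has 6 cells with 3 SE-corners; essential set:

[(2, 2, 0), (2, 4, 1), (4, 2, 1)]


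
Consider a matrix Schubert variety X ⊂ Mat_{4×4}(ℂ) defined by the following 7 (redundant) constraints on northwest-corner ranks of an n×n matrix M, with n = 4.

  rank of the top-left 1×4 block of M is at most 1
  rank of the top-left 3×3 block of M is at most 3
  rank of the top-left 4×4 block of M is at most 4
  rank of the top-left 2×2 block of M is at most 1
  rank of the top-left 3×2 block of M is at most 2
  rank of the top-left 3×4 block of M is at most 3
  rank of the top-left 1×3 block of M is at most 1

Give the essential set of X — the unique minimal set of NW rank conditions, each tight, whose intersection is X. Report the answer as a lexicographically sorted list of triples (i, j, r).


Propagating the 7 rank bounds to every northwest block:

  R[1]: 1, 1, 1, 1
  R[2]: 1, 1, 2, 2
  R[3]: 1, 2, 3, 3
  R[4]: 1, 2, 3, 4

second differences of R give the permutation w = (1, 3, 2, 4).

Fulton essential set (the sole Rothe cell):

[(2, 2, 1)]


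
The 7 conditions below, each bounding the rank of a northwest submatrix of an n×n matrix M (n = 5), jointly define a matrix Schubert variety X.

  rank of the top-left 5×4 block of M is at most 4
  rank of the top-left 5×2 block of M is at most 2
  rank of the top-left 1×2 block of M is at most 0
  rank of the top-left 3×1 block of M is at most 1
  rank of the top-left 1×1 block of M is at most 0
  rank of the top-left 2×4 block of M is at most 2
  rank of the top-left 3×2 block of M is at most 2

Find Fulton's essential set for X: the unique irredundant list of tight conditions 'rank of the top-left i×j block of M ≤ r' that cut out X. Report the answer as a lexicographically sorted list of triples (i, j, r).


Rank table r_w(5×5) implied by the 7 constraints:

  i=1: 0 0 1 1 1
  i=2: 1 1 2 2 2
  i=3: 1 2 3 3 3
  i=4: 1 2 3 4 4
  i=5: 1 2 3 4 5

the unique w with this rank table is (3, 1, 2, 4, 5).

ℓ(w)=2; the 1 essential cell (i,j,r):

[(1, 2, 0)]


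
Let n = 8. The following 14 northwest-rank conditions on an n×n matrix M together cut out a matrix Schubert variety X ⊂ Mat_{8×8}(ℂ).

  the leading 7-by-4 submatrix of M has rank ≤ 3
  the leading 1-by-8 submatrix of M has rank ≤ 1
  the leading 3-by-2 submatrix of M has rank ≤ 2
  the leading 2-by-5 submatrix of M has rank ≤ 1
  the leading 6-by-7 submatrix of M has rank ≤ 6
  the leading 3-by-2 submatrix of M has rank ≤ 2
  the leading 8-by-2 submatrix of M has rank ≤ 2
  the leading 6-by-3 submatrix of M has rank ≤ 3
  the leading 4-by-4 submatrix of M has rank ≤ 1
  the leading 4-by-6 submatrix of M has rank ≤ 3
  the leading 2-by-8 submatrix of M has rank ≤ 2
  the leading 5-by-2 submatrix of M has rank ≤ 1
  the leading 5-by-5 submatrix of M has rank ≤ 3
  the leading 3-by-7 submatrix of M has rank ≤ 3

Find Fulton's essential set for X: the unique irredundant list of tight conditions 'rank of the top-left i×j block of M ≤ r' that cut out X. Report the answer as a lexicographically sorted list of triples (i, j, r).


Reconstructing r_w from the 14 given conditions:

  row 1: 1, 1, 1, 1, 1, 1, 1, 1
  row 2: 1, 1, 1, 1, 1, 2, 2, 2
  row 3: 1, 1, 1, 1, 2, 3, 3, 3
  row 4: 1, 1, 1, 1, 2, 3, 4, 4
  row 5: 1, 1, 2, 2, 3, 4, 5, 5
  row 6: 1, 2, 3, 3, 4, 5, 6, 6
  row 7: 1, 2, 3, 3, 4, 5, 6, 7
  row 8: 1, 2, 3, 4, 5, 6, 7, 8

hence w(1..8) = (1, 6, 5, 7, 3, 2, 8, 4).

ℓ(w)=12; the 4 essential cells (i,j,r):

[(2, 5, 1), (4, 4, 1), (5, 2, 1), (7, 4, 3)]
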